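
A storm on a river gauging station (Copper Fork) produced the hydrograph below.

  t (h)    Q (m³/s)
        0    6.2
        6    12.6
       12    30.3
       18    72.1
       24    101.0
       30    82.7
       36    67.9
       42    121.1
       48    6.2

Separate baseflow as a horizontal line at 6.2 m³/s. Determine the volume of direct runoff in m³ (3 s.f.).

V ≈ 9.60 × 10^6 m³

Direct-runoff ordinates (Q − Q_b): 0.0, 6.4, 24.1, 65.9, 94.8, 76.5, 61.7, 114.9, 0.0 m³/s.
ΣQ_DR = 444.3 m³/s.
With Δt = 6 h = 21600 s, V = ΣQ_DR · Δt = 444.3 × 21600 = 9.60 × 10^6 m³.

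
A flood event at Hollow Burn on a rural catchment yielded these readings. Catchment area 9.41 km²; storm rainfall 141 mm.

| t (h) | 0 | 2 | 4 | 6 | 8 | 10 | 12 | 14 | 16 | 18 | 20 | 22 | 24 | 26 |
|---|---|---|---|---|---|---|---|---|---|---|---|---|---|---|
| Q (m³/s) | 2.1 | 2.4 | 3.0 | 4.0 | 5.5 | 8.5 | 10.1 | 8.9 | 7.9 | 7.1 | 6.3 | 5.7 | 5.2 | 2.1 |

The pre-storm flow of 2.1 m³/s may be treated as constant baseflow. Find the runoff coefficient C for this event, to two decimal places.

C ≈ 0.27

ΣQ_DR = 49.40 m³/s; V = ΣQ_DR·Δt = 3.557 × 10^5 m³.
Runoff depth d = V / A = 37.80 mm.
C = d / P = 37.80 / 141 = 0.27.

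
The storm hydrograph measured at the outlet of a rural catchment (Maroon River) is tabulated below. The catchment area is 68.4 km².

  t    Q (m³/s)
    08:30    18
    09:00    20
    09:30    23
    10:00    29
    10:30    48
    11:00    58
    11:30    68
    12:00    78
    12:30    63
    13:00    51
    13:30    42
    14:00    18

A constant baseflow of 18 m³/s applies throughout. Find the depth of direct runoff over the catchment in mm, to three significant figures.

d ≈ 7.89 mm

Direct runoff: 0.0, 2.0, 5.0, 11.0, 30.0, 40.0, 50.0, 60.0, 45.0, 33.0, 24.0, 0.0 m³/s; ΣQ_DR = 300.0 m³/s.
V = ΣQ_DR · Δt = 300.0 × 1800 s = 5.400 × 10^5 m³.
Over A = 68.4 km², depth = V / A = 7.89 mm.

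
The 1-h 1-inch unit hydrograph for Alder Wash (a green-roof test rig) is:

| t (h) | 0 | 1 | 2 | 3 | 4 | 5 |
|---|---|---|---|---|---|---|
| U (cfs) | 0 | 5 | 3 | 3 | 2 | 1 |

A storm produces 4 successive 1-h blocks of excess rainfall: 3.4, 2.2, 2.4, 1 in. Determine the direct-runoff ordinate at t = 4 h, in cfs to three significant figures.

By discrete convolution, Q_j = Σ (P_i / 1 in) · U_{j−i}.
At t = 4 h (j=4): Q = (3.4/1)·2 + (2.2/1)·3 + (2.4/1)·3 + (1/1)·5 = 25.6 cfs.

Q ≈ 25.6 cfs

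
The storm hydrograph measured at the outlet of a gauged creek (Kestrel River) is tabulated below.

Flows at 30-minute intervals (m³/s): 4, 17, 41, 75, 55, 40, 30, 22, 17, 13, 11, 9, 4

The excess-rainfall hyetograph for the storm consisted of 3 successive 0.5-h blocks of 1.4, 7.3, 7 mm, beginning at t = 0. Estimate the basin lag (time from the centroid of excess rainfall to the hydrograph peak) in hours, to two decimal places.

Centroid of excess rainfall: t_c = Σ P_i·t̄_i / ΣP_i = 0.9283 h (block centres at 0.25, 0.75, 1.25 h).
Hydrograph peak occurs at t = 1.5 h, so basin lag t_L = 1.5 − 0.9283 = 0.57 h.

t_L ≈ 0.57 h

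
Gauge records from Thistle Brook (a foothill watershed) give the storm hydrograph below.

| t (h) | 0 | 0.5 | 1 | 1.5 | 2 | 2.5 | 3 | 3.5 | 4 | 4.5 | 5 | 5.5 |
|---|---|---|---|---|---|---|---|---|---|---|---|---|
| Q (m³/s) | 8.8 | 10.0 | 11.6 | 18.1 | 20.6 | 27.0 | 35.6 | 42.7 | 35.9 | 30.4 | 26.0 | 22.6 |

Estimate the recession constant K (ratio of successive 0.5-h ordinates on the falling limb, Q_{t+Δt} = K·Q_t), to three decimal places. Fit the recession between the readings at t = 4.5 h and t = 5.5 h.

Using the recession-limb readings at t = 4.5 h and t = 5.5 h: Q falls from 30.4 to 22.6 m³/s over 2 intervals.
K = (Q₂/Q₁)^(1/2) = (22.6/30.4)^(1/2) = 0.862.

K ≈ 0.862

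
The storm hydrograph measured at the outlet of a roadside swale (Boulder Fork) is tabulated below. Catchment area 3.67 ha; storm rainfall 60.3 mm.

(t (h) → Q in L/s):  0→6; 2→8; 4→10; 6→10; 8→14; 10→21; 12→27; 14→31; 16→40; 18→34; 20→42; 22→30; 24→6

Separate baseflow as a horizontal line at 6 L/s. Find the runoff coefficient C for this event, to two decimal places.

C ≈ 0.65

ΣQ_DR = 201.0 L/s; V = ΣQ_DR·Δt = 1.447 × 10^6 L.
Runoff depth d = V / A = 39.43 mm.
C = d / P = 39.43 / 60.3 = 0.65.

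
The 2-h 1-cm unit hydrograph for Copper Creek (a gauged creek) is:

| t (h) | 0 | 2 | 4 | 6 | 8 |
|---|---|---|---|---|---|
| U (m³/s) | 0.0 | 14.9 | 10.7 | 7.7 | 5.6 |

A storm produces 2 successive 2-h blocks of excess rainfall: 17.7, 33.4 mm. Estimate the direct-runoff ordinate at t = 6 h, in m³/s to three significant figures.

By discrete convolution, Q_j = Σ (P_i / 10 mm) · U_{j−i}.
At t = 6 h (j=3): Q = (17.7/10)·7.7 + (33.4/10)·10.7 = 49.4 m³/s.

Q ≈ 49.4 m³/s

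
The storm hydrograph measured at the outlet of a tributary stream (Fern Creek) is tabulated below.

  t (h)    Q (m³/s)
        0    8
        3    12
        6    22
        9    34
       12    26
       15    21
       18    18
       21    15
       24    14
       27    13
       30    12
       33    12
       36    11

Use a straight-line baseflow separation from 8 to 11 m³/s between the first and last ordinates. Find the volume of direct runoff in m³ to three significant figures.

V ≈ 1.02 × 10^6 m³

Direct-runoff ordinates (Q − Q_b): 0.00, 3.75, 13.50, 25.25, 17.00, 11.75, 8.50, 5.25, 4.00, 2.75, 1.50, 1.25, 0.00 m³/s.
ΣQ_DR = 94.50 m³/s.
With Δt = 3 h = 10800 s, V = ΣQ_DR · Δt = 94.50 × 10800 = 1.02 × 10^6 m³.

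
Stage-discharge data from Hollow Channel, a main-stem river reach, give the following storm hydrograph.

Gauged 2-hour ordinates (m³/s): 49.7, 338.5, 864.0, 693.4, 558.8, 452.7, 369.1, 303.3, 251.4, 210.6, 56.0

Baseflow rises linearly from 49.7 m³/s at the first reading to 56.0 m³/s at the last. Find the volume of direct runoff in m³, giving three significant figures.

Direct-runoff ordinates (Q − Q_b): 0.00, 288.17, 813.04, 641.81, 506.58, 399.85, 315.62, 249.19, 196.66, 155.23, 0.00 m³/s.
ΣQ_DR = 3566 m³/s.
With Δt = 2 h = 7200 s, V = ΣQ_DR · Δt = 3566 × 7200 = 2.57 × 10^7 m³.

V ≈ 2.57 × 10^7 m³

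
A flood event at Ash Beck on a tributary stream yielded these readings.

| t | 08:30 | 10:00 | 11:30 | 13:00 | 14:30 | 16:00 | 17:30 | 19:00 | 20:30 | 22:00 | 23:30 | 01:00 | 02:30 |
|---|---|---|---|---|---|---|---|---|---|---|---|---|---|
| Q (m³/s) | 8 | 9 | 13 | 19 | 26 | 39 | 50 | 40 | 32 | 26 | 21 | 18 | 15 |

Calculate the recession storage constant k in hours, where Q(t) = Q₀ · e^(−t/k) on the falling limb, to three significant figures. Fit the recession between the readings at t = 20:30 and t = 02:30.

k ≈ 7.92 h

On the falling limb, Q drops from 32 to 15 m³/s between t = 20:30 and t = 02:30 (Δt = 6 h).
k = −Δt / ln(Q₂/Q₁) = −6 / ln(15/32) = 7.92 h.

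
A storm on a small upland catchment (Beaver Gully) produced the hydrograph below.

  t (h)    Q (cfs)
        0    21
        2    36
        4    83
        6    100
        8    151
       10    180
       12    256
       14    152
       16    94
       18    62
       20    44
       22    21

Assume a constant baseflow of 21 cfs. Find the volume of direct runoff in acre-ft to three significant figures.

Direct-runoff ordinates (Q − Q_b): 0.0, 15.0, 62.0, 79.0, 130.0, 159.0, 235.0, 131.0, 73.0, 41.0, 23.0, 0.0 cfs.
ΣQ_DR = 948.0 cfs.
With Δt = 2 h = 7200 s, V = ΣQ_DR · Δt = 948.0 × 7200 = 6.83 × 10^6 ft³ = 157 acre-ft.

V ≈ 157 acre-ft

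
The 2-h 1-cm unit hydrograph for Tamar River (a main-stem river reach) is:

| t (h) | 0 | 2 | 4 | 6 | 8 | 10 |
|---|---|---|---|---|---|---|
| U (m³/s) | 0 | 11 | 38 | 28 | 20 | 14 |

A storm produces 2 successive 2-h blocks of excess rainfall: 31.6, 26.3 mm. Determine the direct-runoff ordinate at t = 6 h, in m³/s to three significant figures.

By discrete convolution, Q_j = Σ (P_i / 10 mm) · U_{j−i}.
At t = 6 h (j=3): Q = (31.6/10)·28 + (26.3/10)·38 = 188 m³/s.

Q ≈ 188 m³/s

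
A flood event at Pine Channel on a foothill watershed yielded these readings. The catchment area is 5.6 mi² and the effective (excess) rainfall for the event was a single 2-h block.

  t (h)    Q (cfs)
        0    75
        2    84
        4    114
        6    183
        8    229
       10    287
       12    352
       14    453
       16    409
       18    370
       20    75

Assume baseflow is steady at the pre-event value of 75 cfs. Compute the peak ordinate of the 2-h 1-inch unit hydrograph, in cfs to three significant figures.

U_p ≈ 378 cfs

Direct runoff: 0.0, 9.0, 39.0, 108.0, 154.0, 212.0, 277.0, 378.0, 334.0, 295.0, 0.0 cfs; ΣQ_DR = 1806 cfs, peak = 378.0 cfs.
Runoff depth d = ΣQ_DR·Δt / A = 1806 × 7200 / (5.6 mi²) = 0.9995 in.
The 1-inch UH is the DRH scaled by (1 in)/d, so U_p = 378.0 × 1/0.9995 = 378 cfs.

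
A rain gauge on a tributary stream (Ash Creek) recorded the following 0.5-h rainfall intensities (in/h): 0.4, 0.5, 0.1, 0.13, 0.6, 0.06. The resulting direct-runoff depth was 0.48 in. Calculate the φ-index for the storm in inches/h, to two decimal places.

Only the 3 blocks with intensity above φ contribute runoff: 0.4, 0.5, 0.6 in/h.
Σ(I−φ)·Δt = d  ⇒  (0.4+0.5+0.6 − 3φ)·0.5 = 0.48
φ = (1.500 − 0.48/0.5) / 3 = 0.18 in/h.

φ ≈ 0.18 in/h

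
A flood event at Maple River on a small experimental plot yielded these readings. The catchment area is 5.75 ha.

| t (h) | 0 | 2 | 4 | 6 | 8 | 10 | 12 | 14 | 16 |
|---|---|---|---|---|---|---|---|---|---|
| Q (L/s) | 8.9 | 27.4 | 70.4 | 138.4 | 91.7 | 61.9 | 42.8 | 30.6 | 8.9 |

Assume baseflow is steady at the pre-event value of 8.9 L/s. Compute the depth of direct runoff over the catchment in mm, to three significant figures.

d ≈ 50.2 mm

Direct runoff: 0.0, 18.5, 61.5, 129.5, 82.8, 53.0, 33.9, 21.7, 0.0 L/s; ΣQ_DR = 400.9 L/s.
V = ΣQ_DR · Δt = 400.9 × 7200 s = 2.886 × 10^6 L.
Over A = 5.75 ha, depth = V / A = 50.2 mm.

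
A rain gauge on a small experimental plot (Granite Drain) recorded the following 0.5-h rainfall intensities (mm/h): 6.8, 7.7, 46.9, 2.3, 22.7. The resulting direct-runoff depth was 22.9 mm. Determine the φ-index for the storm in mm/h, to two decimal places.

φ ≈ 11.90 mm/h

Only the 2 blocks with intensity above φ contribute runoff: 46.9, 22.7 mm/h.
Σ(I−φ)·Δt = d  ⇒  (46.9+22.7 − 2φ)·0.5 = 22.9
φ = (69.60 − 22.9/0.5) / 2 = 11.90 mm/h.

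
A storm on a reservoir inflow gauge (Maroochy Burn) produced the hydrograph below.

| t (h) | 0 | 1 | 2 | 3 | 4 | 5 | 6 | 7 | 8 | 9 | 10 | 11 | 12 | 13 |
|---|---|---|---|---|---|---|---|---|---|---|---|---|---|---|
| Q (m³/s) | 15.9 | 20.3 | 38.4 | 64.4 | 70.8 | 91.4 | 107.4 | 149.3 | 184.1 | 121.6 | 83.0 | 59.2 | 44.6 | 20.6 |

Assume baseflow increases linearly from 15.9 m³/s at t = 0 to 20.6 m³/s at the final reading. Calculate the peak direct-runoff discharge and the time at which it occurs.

Q_p = 165.31 m³/s at t = 8 h

Subtracting baseflow gives direct-runoff ordinates: 0.00, 4.04, 21.78, 47.42, 53.45, 73.69, 89.33, 130.87, 165.31, 102.45, 63.48, 39.32, 24.36, 0.00 m³/s.
The maximum is 165.31 m³/s, occurring at the reading for t = 8 h.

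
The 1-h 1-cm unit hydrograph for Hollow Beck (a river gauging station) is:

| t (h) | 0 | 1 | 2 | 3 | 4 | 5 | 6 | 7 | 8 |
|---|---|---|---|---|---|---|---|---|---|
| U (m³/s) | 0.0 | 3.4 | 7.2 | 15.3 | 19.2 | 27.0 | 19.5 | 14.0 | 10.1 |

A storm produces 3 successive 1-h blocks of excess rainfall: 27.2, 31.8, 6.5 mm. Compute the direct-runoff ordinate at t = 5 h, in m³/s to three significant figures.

Q ≈ 144 m³/s

By discrete convolution, Q_j = Σ (P_i / 10 mm) · U_{j−i}.
At t = 5 h (j=5): Q = (27.2/10)·27.0 + (31.8/10)·19.2 + (6.5/10)·15.3 = 144 m³/s.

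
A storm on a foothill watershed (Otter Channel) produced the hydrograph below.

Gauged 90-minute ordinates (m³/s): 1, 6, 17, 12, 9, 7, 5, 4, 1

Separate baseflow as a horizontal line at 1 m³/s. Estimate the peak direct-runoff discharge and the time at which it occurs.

Subtracting baseflow gives direct-runoff ordinates: 0.0, 5.0, 16.0, 11.0, 8.0, 6.0, 4.0, 3.0, 0.0 m³/s.
The maximum is 16.0 m³/s, occurring at the reading for t = 3 h.

Q_p = 16.0 m³/s at t = 3 h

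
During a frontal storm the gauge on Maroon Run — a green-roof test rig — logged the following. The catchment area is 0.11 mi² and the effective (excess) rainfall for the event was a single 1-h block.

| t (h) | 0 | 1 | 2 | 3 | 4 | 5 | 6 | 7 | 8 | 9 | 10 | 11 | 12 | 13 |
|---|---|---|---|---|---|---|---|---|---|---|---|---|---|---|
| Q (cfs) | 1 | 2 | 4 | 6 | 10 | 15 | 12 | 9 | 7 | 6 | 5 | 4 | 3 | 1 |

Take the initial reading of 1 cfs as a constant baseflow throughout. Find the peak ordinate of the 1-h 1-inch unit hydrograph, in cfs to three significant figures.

U_p ≈ 14.0 cfs

Direct runoff: 0.0, 1.0, 3.0, 5.0, 9.0, 14.0, 11.0, 8.0, 6.0, 5.0, 4.0, 3.0, 2.0, 0.0 cfs; ΣQ_DR = 71.00 cfs, peak = 14.0 cfs.
Runoff depth d = ΣQ_DR·Δt / A = 71.00 × 3600 / (0.11 mi²) = 1.000 in.
The 1-inch UH is the DRH scaled by (1 in)/d, so U_p = 14.0 × 1/1.000 = 14.0 cfs.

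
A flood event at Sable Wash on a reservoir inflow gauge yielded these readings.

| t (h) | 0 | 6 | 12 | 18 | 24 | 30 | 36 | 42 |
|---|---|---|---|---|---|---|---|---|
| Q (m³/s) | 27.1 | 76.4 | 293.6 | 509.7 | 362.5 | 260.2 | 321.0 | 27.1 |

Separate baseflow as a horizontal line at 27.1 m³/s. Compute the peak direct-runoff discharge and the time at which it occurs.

Subtracting baseflow gives direct-runoff ordinates: 0.0, 49.3, 266.5, 482.6, 335.4, 233.1, 293.9, 0.0 m³/s.
The maximum is 482.6 m³/s, occurring at the reading for t = 18 h.

Q_p = 482.6 m³/s at t = 18 h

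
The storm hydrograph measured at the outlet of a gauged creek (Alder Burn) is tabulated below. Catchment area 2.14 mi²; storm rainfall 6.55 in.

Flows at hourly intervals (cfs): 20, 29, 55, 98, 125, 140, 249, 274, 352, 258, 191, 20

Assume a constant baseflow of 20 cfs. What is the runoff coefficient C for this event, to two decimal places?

C ≈ 0.17

ΣQ_DR = 1571 cfs; V = ΣQ_DR·Δt = 5.656 × 10^6 ft³.
Runoff depth d = V / A = 1.138 in.
C = d / P = 1.138 / 6.55 = 0.17.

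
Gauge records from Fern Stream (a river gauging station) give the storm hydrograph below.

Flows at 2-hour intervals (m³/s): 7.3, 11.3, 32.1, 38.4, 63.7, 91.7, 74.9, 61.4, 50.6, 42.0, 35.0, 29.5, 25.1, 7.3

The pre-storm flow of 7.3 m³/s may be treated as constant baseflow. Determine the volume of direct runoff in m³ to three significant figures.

V ≈ 3.37 × 10^6 m³

Direct-runoff ordinates (Q − Q_b): 0.0, 4.0, 24.8, 31.1, 56.4, 84.4, 67.6, 54.1, 43.3, 34.7, 27.7, 22.2, 17.8, 0.0 m³/s.
ΣQ_DR = 468.1 m³/s.
With Δt = 2 h = 7200 s, V = ΣQ_DR · Δt = 468.1 × 7200 = 3.37 × 10^6 m³.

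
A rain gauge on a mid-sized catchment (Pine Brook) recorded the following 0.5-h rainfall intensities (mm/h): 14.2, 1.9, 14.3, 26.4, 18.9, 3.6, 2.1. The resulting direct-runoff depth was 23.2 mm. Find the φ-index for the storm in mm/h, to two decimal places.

Only the 4 blocks with intensity above φ contribute runoff: 14.2, 14.3, 26.4, 18.9 mm/h.
Σ(I−φ)·Δt = d  ⇒  (14.2+14.3+26.4+18.9 − 4φ)·0.5 = 23.2
φ = (73.80 − 23.2/0.5) / 4 = 6.85 mm/h.

φ ≈ 6.85 mm/h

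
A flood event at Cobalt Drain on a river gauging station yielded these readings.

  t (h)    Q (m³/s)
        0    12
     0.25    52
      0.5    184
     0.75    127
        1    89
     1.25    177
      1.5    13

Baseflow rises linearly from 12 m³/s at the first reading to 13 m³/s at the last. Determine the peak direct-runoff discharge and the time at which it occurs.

Q_p = 171.67 m³/s at t = 0.5 h

Subtracting baseflow gives direct-runoff ordinates: 0.00, 39.83, 171.67, 114.50, 76.33, 164.17, 0.00 m³/s.
The maximum is 171.67 m³/s, occurring at the reading for t = 0.5 h.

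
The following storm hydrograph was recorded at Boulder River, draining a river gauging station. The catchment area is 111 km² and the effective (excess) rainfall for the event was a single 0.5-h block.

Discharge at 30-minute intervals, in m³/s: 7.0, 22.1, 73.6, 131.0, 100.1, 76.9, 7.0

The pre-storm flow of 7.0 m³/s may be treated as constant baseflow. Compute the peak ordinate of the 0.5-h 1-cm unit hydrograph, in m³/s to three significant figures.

U_p ≈ 207 m³/s

Direct runoff: 0.0, 15.1, 66.6, 124.0, 93.1, 69.9, 0.0 m³/s; ΣQ_DR = 368.7 m³/s, peak = 124.0 m³/s.
Runoff depth d = ΣQ_DR·Δt / A = 368.7 × 1800 / (111 km²) = 5.979 mm.
The 1-cm UH is the DRH scaled by (10 mm)/d, so U_p = 124.0 × 10/5.979 = 207 m³/s.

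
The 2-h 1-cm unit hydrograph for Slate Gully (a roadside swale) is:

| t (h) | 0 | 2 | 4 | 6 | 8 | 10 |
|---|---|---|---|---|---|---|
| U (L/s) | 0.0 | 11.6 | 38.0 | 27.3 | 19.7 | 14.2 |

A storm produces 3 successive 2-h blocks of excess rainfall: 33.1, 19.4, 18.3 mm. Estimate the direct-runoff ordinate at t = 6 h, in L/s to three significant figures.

Q ≈ 185 L/s

By discrete convolution, Q_j = Σ (P_i / 10 mm) · U_{j−i}.
At t = 6 h (j=3): Q = (33.1/10)·27.3 + (19.4/10)·38.0 + (18.3/10)·11.6 = 185 L/s.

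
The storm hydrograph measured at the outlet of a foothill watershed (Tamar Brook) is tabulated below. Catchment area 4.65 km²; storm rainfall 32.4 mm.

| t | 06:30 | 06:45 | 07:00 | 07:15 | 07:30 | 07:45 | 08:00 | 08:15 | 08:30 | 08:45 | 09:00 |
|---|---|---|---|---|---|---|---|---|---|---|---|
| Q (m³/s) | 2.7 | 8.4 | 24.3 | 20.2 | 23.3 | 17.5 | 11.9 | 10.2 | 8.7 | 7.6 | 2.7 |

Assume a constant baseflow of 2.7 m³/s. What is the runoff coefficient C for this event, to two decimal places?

C ≈ 0.64

ΣQ_DR = 107.8 m³/s; V = ΣQ_DR·Δt = 97020 m³.
Runoff depth d = V / A = 20.86 mm.
C = d / P = 20.86 / 32.4 = 0.64.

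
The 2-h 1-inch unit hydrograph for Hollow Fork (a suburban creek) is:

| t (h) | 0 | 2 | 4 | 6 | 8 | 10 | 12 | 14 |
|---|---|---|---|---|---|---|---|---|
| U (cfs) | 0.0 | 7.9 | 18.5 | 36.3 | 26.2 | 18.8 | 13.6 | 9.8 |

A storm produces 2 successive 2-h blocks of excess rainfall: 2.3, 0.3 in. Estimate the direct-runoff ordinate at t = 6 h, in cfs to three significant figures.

By discrete convolution, Q_j = Σ (P_i / 1 in) · U_{j−i}.
At t = 6 h (j=3): Q = (2.3/1)·36.3 + (0.3/1)·18.5 = 89.0 cfs.

Q ≈ 89.0 cfs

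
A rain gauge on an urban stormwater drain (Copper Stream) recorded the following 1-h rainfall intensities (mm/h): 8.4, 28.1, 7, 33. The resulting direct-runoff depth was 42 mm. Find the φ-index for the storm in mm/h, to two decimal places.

Only the 2 blocks with intensity above φ contribute runoff: 28.1, 33 mm/h.
Σ(I−φ)·Δt = d  ⇒  (28.1+33 − 2φ)·1 = 42
φ = (61.10 − 42/1) / 2 = 9.55 mm/h.

φ ≈ 9.55 mm/h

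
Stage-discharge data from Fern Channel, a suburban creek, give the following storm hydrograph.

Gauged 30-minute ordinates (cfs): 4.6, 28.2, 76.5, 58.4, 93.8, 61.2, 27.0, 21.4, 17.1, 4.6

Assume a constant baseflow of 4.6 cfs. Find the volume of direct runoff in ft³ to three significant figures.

Direct-runoff ordinates (Q − Q_b): 0.0, 23.6, 71.9, 53.8, 89.2, 56.6, 22.4, 16.8, 12.5, 0.0 cfs.
ΣQ_DR = 346.8 cfs.
With Δt = 0.5 h = 1800 s, V = ΣQ_DR · Δt = 346.8 × 1800 = 6.24 × 10^5 ft³.

V ≈ 6.24 × 10^5 ft³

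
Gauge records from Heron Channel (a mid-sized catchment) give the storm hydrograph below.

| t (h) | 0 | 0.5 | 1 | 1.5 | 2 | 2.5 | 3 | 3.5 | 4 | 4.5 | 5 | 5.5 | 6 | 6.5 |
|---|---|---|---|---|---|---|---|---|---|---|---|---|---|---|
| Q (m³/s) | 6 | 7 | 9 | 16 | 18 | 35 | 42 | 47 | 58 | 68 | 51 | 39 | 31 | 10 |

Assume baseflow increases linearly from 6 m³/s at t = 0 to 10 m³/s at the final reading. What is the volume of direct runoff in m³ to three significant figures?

Direct-runoff ordinates (Q − Q_b): 0.00, 0.69, 2.38, 9.08, 10.77, 27.46, 34.15, 38.85, 49.54, 59.23, 41.92, 29.62, 21.31, 0.00 m³/s.
ΣQ_DR = 325.0 m³/s.
With Δt = 0.5 h = 1800 s, V = ΣQ_DR · Δt = 325.0 × 1800 = 5.85 × 10^5 m³.

V ≈ 5.85 × 10^5 m³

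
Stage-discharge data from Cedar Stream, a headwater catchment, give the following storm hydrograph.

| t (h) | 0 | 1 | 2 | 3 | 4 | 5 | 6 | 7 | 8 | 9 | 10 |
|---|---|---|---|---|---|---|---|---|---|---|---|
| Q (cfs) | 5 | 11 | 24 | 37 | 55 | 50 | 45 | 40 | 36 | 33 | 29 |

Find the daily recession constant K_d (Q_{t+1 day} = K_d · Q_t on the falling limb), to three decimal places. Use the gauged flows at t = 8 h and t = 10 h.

Between t = 8 h and t = 10 h the flow falls from 36 to 29 cfs over 2×1 h = 2 h.
Per-interval ratio K = (29/36)^(1/2) = 0.8975; K_d = K^(24/1) = 0.075.

K_d ≈ 0.075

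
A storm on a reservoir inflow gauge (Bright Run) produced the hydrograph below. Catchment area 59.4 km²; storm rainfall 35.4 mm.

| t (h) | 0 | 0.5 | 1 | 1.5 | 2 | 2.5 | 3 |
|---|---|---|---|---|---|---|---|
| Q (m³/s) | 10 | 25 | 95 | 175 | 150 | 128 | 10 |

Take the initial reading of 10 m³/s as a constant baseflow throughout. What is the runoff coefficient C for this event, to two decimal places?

C ≈ 0.45

ΣQ_DR = 523.0 m³/s; V = ΣQ_DR·Δt = 9.414 × 10^5 m³.
Runoff depth d = V / A = 15.85 mm.
C = d / P = 15.85 / 35.4 = 0.45.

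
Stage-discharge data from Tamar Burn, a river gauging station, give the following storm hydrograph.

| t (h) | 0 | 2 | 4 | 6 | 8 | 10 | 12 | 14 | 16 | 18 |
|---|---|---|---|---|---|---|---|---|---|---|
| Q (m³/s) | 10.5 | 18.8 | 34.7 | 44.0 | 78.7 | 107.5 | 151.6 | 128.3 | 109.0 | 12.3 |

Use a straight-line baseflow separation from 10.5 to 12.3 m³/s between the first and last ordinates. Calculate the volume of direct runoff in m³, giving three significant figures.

Direct-runoff ordinates (Q − Q_b): 0.00, 8.10, 23.80, 32.90, 67.40, 96.00, 139.90, 116.40, 96.90, 0.00 m³/s.
ΣQ_DR = 581.4 m³/s.
With Δt = 2 h = 7200 s, V = ΣQ_DR · Δt = 581.4 × 7200 = 4.19 × 10^6 m³.

V ≈ 4.19 × 10^6 m³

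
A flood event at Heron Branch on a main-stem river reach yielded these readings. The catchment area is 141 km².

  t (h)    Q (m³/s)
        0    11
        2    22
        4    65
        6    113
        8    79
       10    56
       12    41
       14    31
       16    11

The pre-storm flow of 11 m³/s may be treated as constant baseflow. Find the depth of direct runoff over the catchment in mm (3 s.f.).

d ≈ 16.9 mm

Direct runoff: 0.0, 11.0, 54.0, 102.0, 68.0, 45.0, 30.0, 20.0, 0.0 m³/s; ΣQ_DR = 330.0 m³/s.
V = ΣQ_DR · Δt = 330.0 × 7200 s = 2.376 × 10^6 m³.
Over A = 141 km², depth = V / A = 16.9 mm.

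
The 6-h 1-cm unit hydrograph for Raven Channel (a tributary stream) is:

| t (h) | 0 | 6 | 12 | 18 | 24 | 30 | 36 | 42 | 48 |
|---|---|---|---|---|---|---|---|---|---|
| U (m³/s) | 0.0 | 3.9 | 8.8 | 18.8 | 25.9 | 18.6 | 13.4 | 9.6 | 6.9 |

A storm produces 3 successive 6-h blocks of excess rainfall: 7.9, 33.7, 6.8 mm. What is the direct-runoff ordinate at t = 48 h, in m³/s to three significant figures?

By discrete convolution, Q_j = Σ (P_i / 10 mm) · U_{j−i}.
At t = 48 h (j=8): Q = (7.9/10)·6.9 + (33.7/10)·9.6 + (6.8/10)·13.4 = 46.9 m³/s.

Q ≈ 46.9 m³/s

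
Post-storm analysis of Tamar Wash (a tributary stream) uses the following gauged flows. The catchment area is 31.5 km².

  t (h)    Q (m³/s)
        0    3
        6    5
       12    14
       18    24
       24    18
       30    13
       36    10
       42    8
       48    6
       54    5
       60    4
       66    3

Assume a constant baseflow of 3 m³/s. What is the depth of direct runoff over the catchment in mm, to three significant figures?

Direct runoff: 0.0, 2.0, 11.0, 21.0, 15.0, 10.0, 7.0, 5.0, 3.0, 2.0, 1.0, 0.0 m³/s; ΣQ_DR = 77.00 m³/s.
V = ΣQ_DR · Δt = 77.00 × 21600 s = 1.663 × 10^6 m³.
Over A = 31.5 km², depth = V / A = 52.8 mm.

d ≈ 52.8 mm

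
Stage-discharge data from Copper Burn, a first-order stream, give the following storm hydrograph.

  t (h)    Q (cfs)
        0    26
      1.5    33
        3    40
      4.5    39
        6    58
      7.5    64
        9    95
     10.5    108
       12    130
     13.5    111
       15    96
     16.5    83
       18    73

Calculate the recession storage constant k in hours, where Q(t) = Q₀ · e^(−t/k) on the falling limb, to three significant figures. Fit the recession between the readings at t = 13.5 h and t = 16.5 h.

On the falling limb, Q drops from 111 to 83 cfs between t = 13.5 h and t = 16.5 h (Δt = 3 h).
k = −Δt / ln(Q₂/Q₁) = −3 / ln(83/111) = 10.3 h.

k ≈ 10.3 h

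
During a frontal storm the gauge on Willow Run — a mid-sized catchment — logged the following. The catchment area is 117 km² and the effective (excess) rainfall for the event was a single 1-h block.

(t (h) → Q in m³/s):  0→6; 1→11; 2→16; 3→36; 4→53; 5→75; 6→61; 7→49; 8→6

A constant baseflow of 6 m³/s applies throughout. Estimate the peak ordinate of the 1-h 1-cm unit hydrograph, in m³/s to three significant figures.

Direct runoff: 0.0, 5.0, 10.0, 30.0, 47.0, 69.0, 55.0, 43.0, 0.0 m³/s; ΣQ_DR = 259.0 m³/s, peak = 69.0 m³/s.
Runoff depth d = ΣQ_DR·Δt / A = 259.0 × 3600 / (117 km²) = 7.969 mm.
The 1-cm UH is the DRH scaled by (10 mm)/d, so U_p = 69.0 × 10/7.969 = 86.6 m³/s.

U_p ≈ 86.6 m³/s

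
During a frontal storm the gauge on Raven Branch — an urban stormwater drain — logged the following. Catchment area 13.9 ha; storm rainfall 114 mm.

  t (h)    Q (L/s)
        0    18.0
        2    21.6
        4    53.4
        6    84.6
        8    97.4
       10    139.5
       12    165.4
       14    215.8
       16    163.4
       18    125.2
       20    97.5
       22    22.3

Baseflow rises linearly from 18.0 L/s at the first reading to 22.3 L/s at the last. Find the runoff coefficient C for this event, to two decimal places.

ΣQ_DR = 962.3 L/s; V = ΣQ_DR·Δt = 6.929 × 10^6 L.
Runoff depth d = V / A = 49.85 mm.
C = d / P = 49.85 / 114 = 0.44.

C ≈ 0.44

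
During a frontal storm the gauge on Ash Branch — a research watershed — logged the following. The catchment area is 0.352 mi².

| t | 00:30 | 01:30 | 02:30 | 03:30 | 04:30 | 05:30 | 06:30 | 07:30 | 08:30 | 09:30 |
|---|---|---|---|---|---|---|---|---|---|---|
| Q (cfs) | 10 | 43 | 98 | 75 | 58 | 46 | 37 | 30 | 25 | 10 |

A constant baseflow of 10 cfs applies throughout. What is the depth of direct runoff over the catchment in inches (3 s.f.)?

d ≈ 1.46 in

Direct runoff: 0.0, 33.0, 88.0, 65.0, 48.0, 36.0, 27.0, 20.0, 15.0, 0.0 cfs; ΣQ_DR = 332.0 cfs.
V = ΣQ_DR · Δt = 332.0 × 3600 s = 1.195 × 10^6 ft³.
Over A = 0.352 mi², depth = V / A = 1.46 in.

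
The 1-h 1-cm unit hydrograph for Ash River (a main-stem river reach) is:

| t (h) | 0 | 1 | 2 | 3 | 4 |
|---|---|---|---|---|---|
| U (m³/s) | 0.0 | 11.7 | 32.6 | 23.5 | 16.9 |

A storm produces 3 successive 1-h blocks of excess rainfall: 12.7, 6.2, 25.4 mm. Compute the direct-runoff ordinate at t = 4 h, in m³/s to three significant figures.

By discrete convolution, Q_j = Σ (P_i / 10 mm) · U_{j−i}.
At t = 4 h (j=4): Q = (12.7/10)·16.9 + (6.2/10)·23.5 + (25.4/10)·32.6 = 119 m³/s.

Q ≈ 119 m³/s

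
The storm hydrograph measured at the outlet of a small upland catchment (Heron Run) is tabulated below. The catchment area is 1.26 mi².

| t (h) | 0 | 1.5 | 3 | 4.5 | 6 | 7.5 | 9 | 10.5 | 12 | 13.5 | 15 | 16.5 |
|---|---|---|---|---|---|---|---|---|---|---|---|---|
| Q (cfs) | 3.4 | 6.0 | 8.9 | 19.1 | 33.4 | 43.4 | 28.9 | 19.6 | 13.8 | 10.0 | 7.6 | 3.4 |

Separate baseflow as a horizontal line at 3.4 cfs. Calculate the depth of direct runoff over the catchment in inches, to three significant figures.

Direct runoff: 0.0, 2.6, 5.5, 15.7, 30.0, 40.0, 25.5, 16.2, 10.4, 6.6, 4.2, 0.0 cfs; ΣQ_DR = 156.7 cfs.
V = ΣQ_DR · Δt = 156.7 × 5400 s = 8.462 × 10^5 ft³.
Over A = 1.26 mi², depth = V / A = 0.289 in.

d ≈ 0.289 in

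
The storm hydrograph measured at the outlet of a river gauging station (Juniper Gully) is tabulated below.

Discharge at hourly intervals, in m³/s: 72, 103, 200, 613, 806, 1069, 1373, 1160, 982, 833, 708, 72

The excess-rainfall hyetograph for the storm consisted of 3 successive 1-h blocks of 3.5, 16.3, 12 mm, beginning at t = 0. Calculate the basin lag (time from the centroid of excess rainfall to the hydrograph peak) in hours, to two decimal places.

t_L ≈ 4.23 h

Centroid of excess rainfall: t_c = Σ P_i·t̄_i / ΣP_i = 1.7673 h (block centres at 0.5, 1.5, 2.5 h).
Hydrograph peak occurs at t = 6 h, so basin lag t_L = 6 − 1.7673 = 4.23 h.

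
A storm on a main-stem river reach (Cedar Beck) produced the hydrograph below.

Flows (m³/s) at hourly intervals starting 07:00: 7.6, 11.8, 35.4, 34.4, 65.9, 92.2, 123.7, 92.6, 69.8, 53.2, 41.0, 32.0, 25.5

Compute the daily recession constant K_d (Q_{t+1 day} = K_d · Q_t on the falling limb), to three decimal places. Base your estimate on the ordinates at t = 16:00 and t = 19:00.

Between t = 16:00 and t = 19:00 the flow falls from 53.2 to 25.5 m³/s over 3×1 h = 3 h.
Per-interval ratio K = (25.5/53.2)^(1/3) = 0.7826; K_d = K^(24/1) = 0.003.

K_d ≈ 0.003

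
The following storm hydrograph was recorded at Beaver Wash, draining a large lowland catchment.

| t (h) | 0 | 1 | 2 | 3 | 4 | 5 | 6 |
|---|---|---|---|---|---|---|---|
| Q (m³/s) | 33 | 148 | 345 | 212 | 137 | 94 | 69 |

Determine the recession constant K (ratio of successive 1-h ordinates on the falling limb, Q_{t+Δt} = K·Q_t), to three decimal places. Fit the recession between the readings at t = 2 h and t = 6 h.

K ≈ 0.669

Using the recession-limb readings at t = 2 h and t = 6 h: Q falls from 345 to 69 m³/s over 4 intervals.
K = (Q₂/Q₁)^(1/4) = (69/345)^(1/4) = 0.669.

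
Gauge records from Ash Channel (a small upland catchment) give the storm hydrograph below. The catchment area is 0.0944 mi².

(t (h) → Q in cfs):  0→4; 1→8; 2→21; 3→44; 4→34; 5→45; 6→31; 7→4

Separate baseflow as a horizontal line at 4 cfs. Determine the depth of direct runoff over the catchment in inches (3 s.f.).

d ≈ 2.61 in

Direct runoff: 0.0, 4.0, 17.0, 40.0, 30.0, 41.0, 27.0, 0.0 cfs; ΣQ_DR = 159.0 cfs.
V = ΣQ_DR · Δt = 159.0 × 3600 s = 5.724 × 10^5 ft³.
Over A = 0.0944 mi², depth = V / A = 2.61 in.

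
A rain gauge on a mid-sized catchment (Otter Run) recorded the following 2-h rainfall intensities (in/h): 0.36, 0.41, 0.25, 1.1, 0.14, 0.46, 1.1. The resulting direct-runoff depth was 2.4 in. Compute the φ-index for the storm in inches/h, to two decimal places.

φ ≈ 0.50 in/h

Only the 2 blocks with intensity above φ contribute runoff: 1.1, 1.1 in/h.
Σ(I−φ)·Δt = d  ⇒  (1.1+1.1 − 2φ)·2 = 2.4
φ = (2.200 − 2.4/2) / 2 = 0.50 in/h.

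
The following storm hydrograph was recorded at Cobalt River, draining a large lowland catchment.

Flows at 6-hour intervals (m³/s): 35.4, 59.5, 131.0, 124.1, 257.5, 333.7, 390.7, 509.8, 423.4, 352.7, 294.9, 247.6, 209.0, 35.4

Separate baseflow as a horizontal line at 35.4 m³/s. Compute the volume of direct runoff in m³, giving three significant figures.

V ≈ 6.28 × 10^7 m³

Direct-runoff ordinates (Q − Q_b): 0.0, 24.1, 95.6, 88.7, 222.1, 298.3, 355.3, 474.4, 388.0, 317.3, 259.5, 212.2, 173.6, 0.0 m³/s.
ΣQ_DR = 2909 m³/s.
With Δt = 6 h = 21600 s, V = ΣQ_DR · Δt = 2909 × 21600 = 6.28 × 10^7 m³.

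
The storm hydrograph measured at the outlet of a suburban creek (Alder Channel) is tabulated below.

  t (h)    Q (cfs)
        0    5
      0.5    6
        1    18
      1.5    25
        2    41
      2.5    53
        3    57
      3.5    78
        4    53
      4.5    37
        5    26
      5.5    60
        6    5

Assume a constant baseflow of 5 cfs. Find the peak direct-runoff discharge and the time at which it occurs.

Subtracting baseflow gives direct-runoff ordinates: 0.0, 1.0, 13.0, 20.0, 36.0, 48.0, 52.0, 73.0, 48.0, 32.0, 21.0, 55.0, 0.0 cfs.
The maximum is 73.0 cfs, occurring at the reading for t = 3.5 h.

Q_p = 73.0 cfs at t = 3.5 h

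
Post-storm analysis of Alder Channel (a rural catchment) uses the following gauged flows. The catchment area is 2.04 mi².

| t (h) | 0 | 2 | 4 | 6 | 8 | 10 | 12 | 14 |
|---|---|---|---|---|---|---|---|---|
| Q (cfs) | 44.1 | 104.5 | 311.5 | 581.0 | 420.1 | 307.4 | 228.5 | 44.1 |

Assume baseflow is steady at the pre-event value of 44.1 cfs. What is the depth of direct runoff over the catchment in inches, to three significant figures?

d ≈ 2.57 in

Direct runoff: 0.0, 60.4, 267.4, 536.9, 376.0, 263.3, 184.4, 0.0 cfs; ΣQ_DR = 1688 cfs.
V = ΣQ_DR · Δt = 1688 × 7200 s = 1.216 × 10^7 ft³.
Over A = 2.04 mi², depth = V / A = 2.57 in.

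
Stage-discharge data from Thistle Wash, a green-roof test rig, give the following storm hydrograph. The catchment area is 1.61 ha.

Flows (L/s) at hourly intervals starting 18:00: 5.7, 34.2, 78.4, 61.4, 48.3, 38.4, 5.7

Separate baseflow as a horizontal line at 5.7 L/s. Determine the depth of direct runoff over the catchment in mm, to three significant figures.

d ≈ 51.9 mm

Direct runoff: 0.0, 28.5, 72.7, 55.7, 42.6, 32.7, 0.0 L/s; ΣQ_DR = 232.2 L/s.
V = ΣQ_DR · Δt = 232.2 × 3600 s = 8.359 × 10^5 L.
Over A = 1.61 ha, depth = V / A = 51.9 mm.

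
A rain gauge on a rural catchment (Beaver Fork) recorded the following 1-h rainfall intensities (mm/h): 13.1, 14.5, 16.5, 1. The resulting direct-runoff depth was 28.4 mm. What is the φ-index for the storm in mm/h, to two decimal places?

φ ≈ 5.23 mm/h

Only the 3 blocks with intensity above φ contribute runoff: 13.1, 14.5, 16.5 mm/h.
Σ(I−φ)·Δt = d  ⇒  (13.1+14.5+16.5 − 3φ)·1 = 28.4
φ = (44.10 − 28.4/1) / 3 = 5.23 mm/h.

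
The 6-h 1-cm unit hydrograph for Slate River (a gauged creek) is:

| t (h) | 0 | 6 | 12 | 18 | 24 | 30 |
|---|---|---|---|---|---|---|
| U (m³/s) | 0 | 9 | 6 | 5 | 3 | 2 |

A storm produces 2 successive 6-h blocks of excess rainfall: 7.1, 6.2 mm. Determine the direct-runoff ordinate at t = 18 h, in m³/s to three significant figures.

Q ≈ 7.27 m³/s

By discrete convolution, Q_j = Σ (P_i / 10 mm) · U_{j−i}.
At t = 18 h (j=3): Q = (7.1/10)·5 + (6.2/10)·6 = 7.27 m³/s.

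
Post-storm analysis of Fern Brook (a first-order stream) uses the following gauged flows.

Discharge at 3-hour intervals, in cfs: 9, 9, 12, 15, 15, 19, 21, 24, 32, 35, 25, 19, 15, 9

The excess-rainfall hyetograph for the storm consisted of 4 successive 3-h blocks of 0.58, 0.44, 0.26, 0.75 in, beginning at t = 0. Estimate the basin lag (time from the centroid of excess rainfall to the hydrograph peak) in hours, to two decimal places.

t_L ≈ 20.76 h

Centroid of excess rainfall: t_c = Σ P_i·t̄_i / ΣP_i = 6.2438 h (block centres at 1.5, 4.5, 7.5, 10.5 h).
Hydrograph peak occurs at t = 27 h, so basin lag t_L = 27 − 6.2438 = 20.76 h.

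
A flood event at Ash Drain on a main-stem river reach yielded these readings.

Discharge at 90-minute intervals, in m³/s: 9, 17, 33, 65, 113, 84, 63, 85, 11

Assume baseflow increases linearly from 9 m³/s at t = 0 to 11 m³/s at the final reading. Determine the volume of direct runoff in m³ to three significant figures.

V ≈ 2.11 × 10^6 m³

Direct-runoff ordinates (Q − Q_b): 0.00, 7.75, 23.50, 55.25, 103.00, 73.75, 52.50, 74.25, 0.00 m³/s.
ΣQ_DR = 390.0 m³/s.
With Δt = 1.5 h = 5400 s, V = ΣQ_DR · Δt = 390.0 × 5400 = 2.11 × 10^6 m³.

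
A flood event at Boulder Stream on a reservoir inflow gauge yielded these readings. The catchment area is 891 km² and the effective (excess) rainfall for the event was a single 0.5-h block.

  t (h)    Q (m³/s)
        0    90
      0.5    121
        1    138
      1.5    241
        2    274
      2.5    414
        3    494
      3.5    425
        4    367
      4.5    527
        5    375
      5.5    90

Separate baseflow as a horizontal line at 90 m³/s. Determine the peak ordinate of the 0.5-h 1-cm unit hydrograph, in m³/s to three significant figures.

U_p ≈ 874 m³/s

Direct runoff: 0.0, 31.0, 48.0, 151.0, 184.0, 324.0, 404.0, 335.0, 277.0, 437.0, 285.0, 0.0 m³/s; ΣQ_DR = 2476 m³/s, peak = 437.0 m³/s.
Runoff depth d = ΣQ_DR·Δt / A = 2476 × 1800 / (891 km²) = 5.002 mm.
The 1-cm UH is the DRH scaled by (10 mm)/d, so U_p = 437.0 × 10/5.002 = 874 m³/s.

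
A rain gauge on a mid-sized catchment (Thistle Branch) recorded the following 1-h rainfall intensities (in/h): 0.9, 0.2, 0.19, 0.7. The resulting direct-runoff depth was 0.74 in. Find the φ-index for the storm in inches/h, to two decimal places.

Only the 2 blocks with intensity above φ contribute runoff: 0.9, 0.7 in/h.
Σ(I−φ)·Δt = d  ⇒  (0.9+0.7 − 2φ)·1 = 0.74
φ = (1.600 − 0.74/1) / 2 = 0.43 in/h.

φ ≈ 0.43 in/h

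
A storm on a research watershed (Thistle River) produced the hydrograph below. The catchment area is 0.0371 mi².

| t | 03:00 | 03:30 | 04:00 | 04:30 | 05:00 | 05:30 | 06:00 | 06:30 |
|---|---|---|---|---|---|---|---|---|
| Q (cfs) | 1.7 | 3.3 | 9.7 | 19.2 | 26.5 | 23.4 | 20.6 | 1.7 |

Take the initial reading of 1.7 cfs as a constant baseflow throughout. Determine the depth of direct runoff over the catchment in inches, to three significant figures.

Direct runoff: 0.0, 1.6, 8.0, 17.5, 24.8, 21.7, 18.9, 0.0 cfs; ΣQ_DR = 92.50 cfs.
V = ΣQ_DR · Δt = 92.50 × 1800 s = 1.665 × 10^5 ft³.
Over A = 0.0371 mi², depth = V / A = 1.93 in.

d ≈ 1.93 in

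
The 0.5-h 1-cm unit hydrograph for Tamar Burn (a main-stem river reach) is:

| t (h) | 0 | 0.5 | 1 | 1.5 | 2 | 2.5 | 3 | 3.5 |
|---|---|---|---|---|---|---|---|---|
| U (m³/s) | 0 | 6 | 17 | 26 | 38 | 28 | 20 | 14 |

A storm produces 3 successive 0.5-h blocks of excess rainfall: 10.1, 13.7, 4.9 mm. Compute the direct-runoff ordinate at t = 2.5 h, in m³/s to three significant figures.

By discrete convolution, Q_j = Σ (P_i / 10 mm) · U_{j−i}.
At t = 2.5 h (j=5): Q = (10.1/10)·28 + (13.7/10)·38 + (4.9/10)·26 = 93.1 m³/s.

Q ≈ 93.1 m³/s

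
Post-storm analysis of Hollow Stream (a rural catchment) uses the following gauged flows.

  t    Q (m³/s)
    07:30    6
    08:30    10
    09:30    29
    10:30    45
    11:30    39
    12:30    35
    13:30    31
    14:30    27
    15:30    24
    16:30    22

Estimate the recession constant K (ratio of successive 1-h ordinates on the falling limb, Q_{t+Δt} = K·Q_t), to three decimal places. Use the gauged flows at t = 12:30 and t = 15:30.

Using the recession-limb readings at t = 12:30 and t = 15:30: Q falls from 35 to 24 m³/s over 3 intervals.
K = (Q₂/Q₁)^(1/3) = (24/35)^(1/3) = 0.882.

K ≈ 0.882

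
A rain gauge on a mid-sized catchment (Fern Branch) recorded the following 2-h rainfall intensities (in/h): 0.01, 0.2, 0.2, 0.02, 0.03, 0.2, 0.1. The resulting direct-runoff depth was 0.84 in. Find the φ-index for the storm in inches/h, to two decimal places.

φ ≈ 0.07 in/h

Only the 4 blocks with intensity above φ contribute runoff: 0.2, 0.2, 0.2, 0.1 in/h.
Σ(I−φ)·Δt = d  ⇒  (0.2+0.2+0.2+0.1 − 4φ)·2 = 0.84
φ = (0.7000 − 0.84/2) / 4 = 0.07 in/h.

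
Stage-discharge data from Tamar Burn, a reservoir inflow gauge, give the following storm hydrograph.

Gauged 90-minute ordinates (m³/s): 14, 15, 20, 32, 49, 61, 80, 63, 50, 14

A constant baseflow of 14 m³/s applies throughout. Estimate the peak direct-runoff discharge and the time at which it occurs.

Subtracting baseflow gives direct-runoff ordinates: 0.0, 1.0, 6.0, 18.0, 35.0, 47.0, 66.0, 49.0, 36.0, 0.0 m³/s.
The maximum is 66.0 m³/s, occurring at the reading for t = 9 h.

Q_p = 66.0 m³/s at t = 9 h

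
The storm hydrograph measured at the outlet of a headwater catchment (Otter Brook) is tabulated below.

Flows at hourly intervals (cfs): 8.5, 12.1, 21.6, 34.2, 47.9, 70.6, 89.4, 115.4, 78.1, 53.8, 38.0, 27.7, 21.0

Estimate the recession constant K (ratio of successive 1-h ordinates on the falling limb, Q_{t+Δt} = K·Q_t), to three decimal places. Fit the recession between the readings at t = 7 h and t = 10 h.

Using the recession-limb readings at t = 7 h and t = 10 h: Q falls from 115.4 to 38.0 cfs over 3 intervals.
K = (Q₂/Q₁)^(1/3) = (38.0/115.4)^(1/3) = 0.691.

K ≈ 0.691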